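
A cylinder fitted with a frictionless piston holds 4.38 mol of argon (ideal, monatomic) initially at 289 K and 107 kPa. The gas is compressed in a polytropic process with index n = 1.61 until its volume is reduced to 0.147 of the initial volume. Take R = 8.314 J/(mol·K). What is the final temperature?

V₁ = nRT₁/P₁ = 4.38×8.314×289/107 = 98.4 L.
Polytropic n=1.61: T₂ = T₁(V₁/V₂)^(n−1) = 289×(6.80)^0.61 = 931 K; P₂ = P₁(V₁/V₂)^n = 2340 kPa.

931 K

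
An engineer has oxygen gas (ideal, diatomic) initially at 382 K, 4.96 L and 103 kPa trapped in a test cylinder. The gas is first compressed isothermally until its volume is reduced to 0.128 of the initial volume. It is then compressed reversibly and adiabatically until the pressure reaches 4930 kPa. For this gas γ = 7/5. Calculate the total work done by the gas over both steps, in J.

-1920 J

n = P₁V₁/(RT₁) = 103×4.96/(8.314×382) = 0.161 mol.
Step 1 — Isothermal: T stays 382 K; PV = const ⇒ V₂ = 0.635 L, P₂ = 805 kPa.
ΔU = 0 (ideal gas, T constant).
W = nRT ln(V₂/V₁) = 0.161×8.314×382×ln(0.128) = -1050 J.
Q = ΔU + W = -1050 J.
State after step 1: P = 805 kPa, V = 0.635 L, T = 382 K.
Step 2 — Adiabatic: T₂/T₁ = (P₂/P₁)^((γ−1)/γ) ⇒ T₂ = 382×(6.13)^0.286 = 641 K; V₂ = 0.174 L.
ΔU = nCvΔT = 0.161×20.8×(641−382) = 867 J.
Q = 0 for an adiabatic process, so W = −ΔU = -867 J.
Net over both steps: W = -1920 J, Q = -1050 J, ΔU = 867 J.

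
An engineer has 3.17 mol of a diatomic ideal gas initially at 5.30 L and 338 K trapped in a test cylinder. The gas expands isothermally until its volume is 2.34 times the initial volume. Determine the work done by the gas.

P₁ = nRT₁/V₁ = 3.17×8.314×338/5.30 = 1680 kPa.
Isothermal: T stays 338 K; PV = const ⇒ V₂ = 12.4 L, P₂ = 718 kPa.
W = nRT ln(V₂/V₁) = 3.17×8.314×338×ln(2.34) = 7570 J.

7570 J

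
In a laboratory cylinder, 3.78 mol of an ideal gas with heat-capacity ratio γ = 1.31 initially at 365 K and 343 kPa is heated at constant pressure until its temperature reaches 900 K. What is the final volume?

V₁ = nRT₁/P₁ = 3.78×8.314×365/343 = 33.4 L.
Isobaric: P stays 343 kPa; V/T = const ⇒ T₂ = 900 K, V₂ = 82.5 L.

82.5 L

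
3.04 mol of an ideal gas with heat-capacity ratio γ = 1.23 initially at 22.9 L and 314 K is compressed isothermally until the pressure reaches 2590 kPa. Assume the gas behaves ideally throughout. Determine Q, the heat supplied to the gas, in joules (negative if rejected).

P₁ = nRT₁/V₁ = 3.04×8.314×314/22.9 = 347 kPa.
Isothermal: T stays 314 K; PV = const ⇒ V₂ = 3.06 L, P₂ = 2590 kPa.
ΔU = 0 (ideal gas, T constant).
W = nRT ln(V₂/V₁) = 3.04×8.314×314×ln(0.134) = -16000 J.
Q = ΔU + W = -16000 J.

-16000 J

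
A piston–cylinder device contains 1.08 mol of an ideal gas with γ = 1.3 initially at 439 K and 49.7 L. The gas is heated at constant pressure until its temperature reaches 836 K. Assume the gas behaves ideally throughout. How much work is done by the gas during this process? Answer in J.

3560 J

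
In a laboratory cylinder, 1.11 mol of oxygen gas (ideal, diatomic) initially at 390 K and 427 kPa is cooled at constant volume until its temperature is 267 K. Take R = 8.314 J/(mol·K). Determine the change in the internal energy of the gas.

-2840 J

V₁ = nRT₁/P₁ = 1.11×8.314×390/427 = 8.43 L.
Isochoric: V stays 8.43 L; P/T = const ⇒ T₂ = 267 K, P₂ = 292 kPa.
For an ideal gas ΔU = nCvΔT with Cv = (5/2)R = 20.8 J/(mol·K).
ΔU = 1.11×20.8×(267−390) = -2840 J.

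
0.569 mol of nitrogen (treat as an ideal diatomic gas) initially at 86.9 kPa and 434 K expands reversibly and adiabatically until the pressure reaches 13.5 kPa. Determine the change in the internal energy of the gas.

V₁ = nRT₁/P₁ = 0.569×8.314×434/86.9 = 23.6 L.
Adiabatic: T₂/T₁ = (P₂/P₁)^((γ−1)/γ) ⇒ T₂ = 434×(0.155)^0.286 = 255 K; V₂ = 89.3 L.
For an ideal gas ΔU = nCvΔT with Cv = (5/2)R = 20.8 J/(mol·K).
ΔU = 0.569×20.8×(255−434) = -2120 J.

-2120 J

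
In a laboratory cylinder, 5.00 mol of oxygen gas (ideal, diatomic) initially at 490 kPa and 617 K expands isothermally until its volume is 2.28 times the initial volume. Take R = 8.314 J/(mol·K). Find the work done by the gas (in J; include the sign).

21100 J

V₁ = nRT₁/P₁ = 5.00×8.314×617/490 = 52.3 L.
Isothermal: T stays 617 K; PV = const ⇒ V₂ = 119 L, P₂ = 215 kPa.
W = nRT ln(V₂/V₁) = 5.00×8.314×617×ln(2.28) = 21100 J.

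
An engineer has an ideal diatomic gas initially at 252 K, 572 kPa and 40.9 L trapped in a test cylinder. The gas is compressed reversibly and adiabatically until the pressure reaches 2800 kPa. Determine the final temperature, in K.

Adiabatic: T₂/T₁ = (P₂/P₁)^((γ−1)/γ) ⇒ T₂ = 252×(4.90)^0.286 = 397 K; V₂ = 13.2 L.

397 K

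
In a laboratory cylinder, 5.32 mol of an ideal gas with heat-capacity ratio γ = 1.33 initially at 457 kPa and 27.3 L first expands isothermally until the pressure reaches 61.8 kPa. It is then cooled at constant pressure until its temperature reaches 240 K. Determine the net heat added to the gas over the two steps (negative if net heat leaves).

17500 J

T₁ = P₁V₁/(nR) = 457×27.3/(5.32×8.314) = 282 K.
Step 1 — Isothermal: T stays 282 K; PV = const ⇒ V₂ = 202 L, P₂ = 61.8 kPa.
ΔU = 0 (ideal gas, T constant).
W = nRT ln(V₂/V₁) = 5.32×8.314×282×ln(7.39) = 25000 J.
Q = ΔU + W = 25000 J.
State after step 1: P = 61.8 kPa, V = 202 L, T = 282 K.
Step 2 — Isobaric: P stays 61.8 kPa; V/T = const ⇒ T₂ = 240 K, V₂ = 172 L.
W = PΔV = 61.8×(172−202) kPa·L = -1860 J.
ΔU = nCvΔT = 5.32×25.2×(240−282) = -5640 J.
Q = ΔU + W = nCpΔT = -7500 J.
Net over both steps: W = 23100 J, Q = 17500 J, ΔU = -5640 J.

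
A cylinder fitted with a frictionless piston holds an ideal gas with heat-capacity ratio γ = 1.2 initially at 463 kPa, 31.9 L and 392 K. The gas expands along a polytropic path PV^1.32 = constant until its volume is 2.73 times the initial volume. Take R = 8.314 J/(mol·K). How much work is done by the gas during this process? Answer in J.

12700 J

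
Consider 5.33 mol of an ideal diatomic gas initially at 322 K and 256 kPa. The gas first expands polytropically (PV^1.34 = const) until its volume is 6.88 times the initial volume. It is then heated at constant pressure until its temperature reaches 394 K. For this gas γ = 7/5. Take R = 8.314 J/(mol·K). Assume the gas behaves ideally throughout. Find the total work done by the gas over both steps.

V₁ = nRT₁/P₁ = 5.33×8.314×322/256 = 55.7 L.
Step 1 — Polytropic n=1.34: T₂ = T₁(V₁/V₂)^(n−1) = 322×(0.145)^0.34 = 167 K; P₂ = P₁(V₁/V₂)^n = 19.3 kPa.
W = (P₁V₁−P₂V₂)/(n−1) = (256×55.7−19.3×383)/0.34 = 20200 J.
ΔU = nCvΔT = 5.33×20.8×(167−322) = -17200 J.
Q = ΔU + W = 3030 J.
State after step 1: P = 19.3 kPa, V = 383 L, T = 167 K.
Step 2 — Isobaric: P stays 19.3 kPa; V/T = const ⇒ T₂ = 394 K, V₂ = 904 L.
W = PΔV = 19.3×(904−383) kPa·L = 10100 J.
ΔU = nCvΔT = 5.33×20.8×(394−167) = 25100 J.
Q = ΔU + W = nCpΔT = 35200 J.
Net over both steps: W = 30200 J, Q = 38200 J, ΔU = 7980 J.

30200 J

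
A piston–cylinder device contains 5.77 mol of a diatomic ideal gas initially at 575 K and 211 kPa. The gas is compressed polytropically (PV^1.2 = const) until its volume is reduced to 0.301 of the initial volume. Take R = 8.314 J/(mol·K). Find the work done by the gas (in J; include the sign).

V₁ = nRT₁/P₁ = 5.77×8.314×575/211 = 131 L.
Polytropic n=1.2: T₂ = T₁(V₁/V₂)^(n−1) = 575×(3.32)^0.20 = 731 K; P₂ = P₁(V₁/V₂)^n = 891 kPa.
W = (P₁V₁−P₂V₂)/(n−1) = (211×131−891×39.3)/0.20 = -37400 J.

-37400 J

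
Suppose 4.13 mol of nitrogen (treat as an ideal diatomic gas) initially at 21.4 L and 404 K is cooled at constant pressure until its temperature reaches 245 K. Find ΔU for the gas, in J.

-13600 J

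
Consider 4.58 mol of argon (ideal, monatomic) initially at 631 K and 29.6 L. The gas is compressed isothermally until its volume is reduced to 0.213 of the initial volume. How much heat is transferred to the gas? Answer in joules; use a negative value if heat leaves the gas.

-37200 J

P₁ = nRT₁/V₁ = 4.58×8.314×631/29.6 = 812 kPa.
Isothermal: T stays 631 K; PV = const ⇒ V₂ = 6.30 L, P₂ = 3810 kPa.
ΔU = 0 (ideal gas, T constant).
W = nRT ln(V₂/V₁) = 4.58×8.314×631×ln(0.213) = -37200 J.
Q = ΔU + W = -37200 J.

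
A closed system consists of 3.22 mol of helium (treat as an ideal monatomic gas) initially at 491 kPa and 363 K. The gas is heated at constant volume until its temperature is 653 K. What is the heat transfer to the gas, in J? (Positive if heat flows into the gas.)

V₁ = nRT₁/P₁ = 3.22×8.314×363/491 = 19.8 L.
Isochoric: V stays 19.8 L; P/T = const ⇒ T₂ = 653 K, P₂ = 883 kPa.
W = 0 (no volume change).
ΔU = nCvΔT = 3.22×12.5×(653−363) = 11600 J.
Q = ΔU = 11600 J.

11600 J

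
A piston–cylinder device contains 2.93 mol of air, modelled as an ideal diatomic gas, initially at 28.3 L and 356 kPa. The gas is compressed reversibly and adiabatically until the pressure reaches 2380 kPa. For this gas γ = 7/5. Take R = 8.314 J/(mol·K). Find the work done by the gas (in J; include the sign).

-18200 J

T₁ = P₁V₁/(nR) = 356×28.3/(2.93×8.314) = 414 K.
Adiabatic: T₂/T₁ = (P₂/P₁)^((γ−1)/γ) ⇒ T₂ = 414×(6.69)^0.286 = 712 K; V₂ = 7.28 L.
ΔU = nCvΔT = 2.93×20.8×(712−414) = 18200 J.
Q = 0 for an adiabatic process, so W = −ΔU = -18200 J.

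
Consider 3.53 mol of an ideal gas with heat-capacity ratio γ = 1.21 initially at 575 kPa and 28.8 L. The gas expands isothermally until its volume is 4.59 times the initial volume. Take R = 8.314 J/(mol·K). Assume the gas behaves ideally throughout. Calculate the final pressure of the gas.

T₁ = P₁V₁/(nR) = 575×28.8/(3.53×8.314) = 564 K.
Isothermal: T stays 564 K; PV = const ⇒ V₂ = 132 L, P₂ = 125 kPa.

125 kPa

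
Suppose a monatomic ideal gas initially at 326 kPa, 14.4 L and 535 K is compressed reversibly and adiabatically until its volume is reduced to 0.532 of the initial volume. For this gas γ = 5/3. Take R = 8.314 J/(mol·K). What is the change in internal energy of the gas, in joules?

3680 J

n = P₁V₁/(RT₁) = 326×14.4/(8.314×535) = 1.06 mol.
Adiabatic: TV^(γ−1) = const ⇒ T₂ = 535×(1.88)^0.667 = 815 K; PV^γ = const ⇒ P₂ = 933 kPa.
For an ideal gas ΔU = nCvΔT with Cv = (3/2)R = 12.5 J/(mol·K).
ΔU = 1.06×12.5×(815−535) = 3680 J.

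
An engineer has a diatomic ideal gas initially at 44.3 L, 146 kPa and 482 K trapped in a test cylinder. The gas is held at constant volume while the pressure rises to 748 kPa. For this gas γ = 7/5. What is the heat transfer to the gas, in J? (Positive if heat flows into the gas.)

n = P₁V₁/(RT₁) = 146×44.3/(8.314×482) = 1.61 mol.
Isochoric: V stays 44.3 L; P/T = const ⇒ T₂ = 2470 K, P₂ = 748 kPa.
W = 0 (no volume change).
ΔU = nCvΔT = 1.61×20.8×(2470−482) = 66700 J.
Q = ΔU = 66700 J.

66700 J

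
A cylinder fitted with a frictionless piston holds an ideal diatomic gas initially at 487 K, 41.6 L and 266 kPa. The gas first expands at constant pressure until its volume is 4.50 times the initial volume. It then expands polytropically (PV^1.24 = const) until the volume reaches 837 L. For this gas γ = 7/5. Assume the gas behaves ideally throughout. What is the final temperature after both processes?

n = P₁V₁/(RT₁) = 266×41.6/(8.314×487) = 2.73 mol.
Step 1 — Isobaric: P stays 266 kPa; V/T = const ⇒ T₂ = 2190 K, V₂ = 187 L.
W = PΔV = 266×(187−41.6) kPa·L = 38700 J.
ΔU = nCvΔT = 2.73×20.8×(2190−487) = 96800 J.
Q = ΔU + W = nCpΔT = 136000 J.
State after step 1: P = 266 kPa, V = 187 L, T = 2190 K.
Step 2 — Polytropic n=1.24: T₂ = T₁(V₁/V₂)^(n−1) = 2190×(0.224)^0.24 = 1530 K; P₂ = P₁(V₁/V₂)^n = 41.5 kPa.
W = (P₁V₁−P₂V₂)/(n−1) = (266×187−41.5×837)/0.24 = 62600 J.
ΔU = nCvΔT = 2.73×20.8×(1530−2190) = -37600 J.
Q = ΔU + W = 25100 J.
Net over both steps: W = 101000 J, Q = 161000 J, ΔU = 59200 J.

1530 K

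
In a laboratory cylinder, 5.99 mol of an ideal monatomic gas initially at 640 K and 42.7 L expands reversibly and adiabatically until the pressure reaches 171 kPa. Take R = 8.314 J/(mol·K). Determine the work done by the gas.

21300 J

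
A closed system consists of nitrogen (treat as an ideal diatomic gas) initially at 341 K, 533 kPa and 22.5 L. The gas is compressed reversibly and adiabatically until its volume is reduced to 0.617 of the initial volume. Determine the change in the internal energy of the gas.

n = P₁V₁/(RT₁) = 533×22.5/(8.314×341) = 4.23 mol.
Adiabatic: TV^(γ−1) = const ⇒ T₂ = 341×(1.62)^0.400 = 414 K; PV^γ = const ⇒ P₂ = 1050 kPa.
For an ideal gas ΔU = nCvΔT with Cv = (5/2)R = 20.8 J/(mol·K).
ΔU = 4.23×20.8×(414−341) = 6390 J.

6390 J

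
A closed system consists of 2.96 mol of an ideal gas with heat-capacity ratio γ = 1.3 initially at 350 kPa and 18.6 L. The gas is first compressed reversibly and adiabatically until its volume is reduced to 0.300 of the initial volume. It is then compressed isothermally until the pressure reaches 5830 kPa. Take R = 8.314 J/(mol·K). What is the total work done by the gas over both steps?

-21100 J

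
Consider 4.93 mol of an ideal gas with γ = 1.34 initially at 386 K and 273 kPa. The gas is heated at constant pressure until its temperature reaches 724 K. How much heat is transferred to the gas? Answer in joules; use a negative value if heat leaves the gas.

V₁ = nRT₁/P₁ = 4.93×8.314×386/273 = 58.0 L.
Isobaric: P stays 273 kPa; V/T = const ⇒ T₂ = 724 K, V₂ = 109 L.
W = PΔV = 273×(109−58.0) kPa·L = 13900 J.
ΔU = nCvΔT = 4.93×24.5×(724−386) = 40700 J.
Q = ΔU + W = nCpΔT = 54600 J.

54600 J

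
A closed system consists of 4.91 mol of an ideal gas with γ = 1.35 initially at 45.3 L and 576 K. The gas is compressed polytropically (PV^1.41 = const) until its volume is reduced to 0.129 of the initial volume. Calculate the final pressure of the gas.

9320 kPa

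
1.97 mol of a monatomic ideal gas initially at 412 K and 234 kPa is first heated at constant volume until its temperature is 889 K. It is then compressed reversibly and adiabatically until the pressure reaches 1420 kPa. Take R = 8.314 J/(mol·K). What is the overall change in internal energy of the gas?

V₁ = nRT₁/P₁ = 1.97×8.314×412/234 = 28.8 L.
Step 1 — Isochoric: V stays 28.8 L; P/T = const ⇒ T₂ = 889 K, P₂ = 505 kPa.
W = 0 (no volume change).
ΔU = nCvΔT = 1.97×12.5×(889−412) = 11700 J.
Q = ΔU = 11700 J.
State after step 1: P = 505 kPa, V = 28.8 L, T = 889 K.
Step 2 — Adiabatic: T₂/T₁ = (P₂/P₁)^((γ−1)/γ) ⇒ T₂ = 889×(2.81)^0.400 = 1340 K; V₂ = 15.5 L.
ΔU = nCvΔT = 1.97×12.5×(1340−889) = 11200 J.
Q = 0 for an adiabatic process, so W = −ΔU = -11200 J.
Net over both steps: W = -11200 J, Q = 11700 J, ΔU = 22900 J.

22900 J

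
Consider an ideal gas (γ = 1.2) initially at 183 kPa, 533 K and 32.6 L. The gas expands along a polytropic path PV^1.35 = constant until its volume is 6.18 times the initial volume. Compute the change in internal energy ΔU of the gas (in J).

n = P₁V₁/(RT₁) = 183×32.6/(8.314×533) = 1.35 mol.
Polytropic n=1.35: T₂ = T₁(V₁/V₂)^(n−1) = 533×(0.162)^0.35 = 282 K; P₂ = P₁(V₁/V₂)^n = 15.7 kPa.
For an ideal gas ΔU = nCvΔT with Cv = R/(γ−1) = 41.6 J/(mol·K).
ΔU = 1.35×41.6×(282−533) = -14100 J.

-14100 J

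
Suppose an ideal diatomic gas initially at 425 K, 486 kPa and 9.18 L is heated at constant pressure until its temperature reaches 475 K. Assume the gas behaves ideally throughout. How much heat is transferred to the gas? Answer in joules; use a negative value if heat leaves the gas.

n = P₁V₁/(RT₁) = 486×9.18/(8.314×425) = 1.26 mol.
Isobaric: P stays 486 kPa; V/T = const ⇒ T₂ = 475 K, V₂ = 10.3 L.
W = PΔV = 486×(10.3−9.18) kPa·L = 525 J.
ΔU = nCvΔT = 1.26×20.8×(475−425) = 1310 J.
Q = ΔU + W = nCpΔT = 1840 J.

1840 J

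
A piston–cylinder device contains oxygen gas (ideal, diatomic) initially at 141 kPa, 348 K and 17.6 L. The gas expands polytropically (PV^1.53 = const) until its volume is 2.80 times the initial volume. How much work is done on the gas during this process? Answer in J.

-1970 J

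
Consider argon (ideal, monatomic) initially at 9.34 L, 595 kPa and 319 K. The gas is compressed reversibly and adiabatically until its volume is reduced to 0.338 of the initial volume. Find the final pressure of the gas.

3630 kPa

Adiabatic: TV^(γ−1) = const ⇒ T₂ = 319×(2.96)^0.667 = 657 K; PV^γ = const ⇒ P₂ = 3630 kPa.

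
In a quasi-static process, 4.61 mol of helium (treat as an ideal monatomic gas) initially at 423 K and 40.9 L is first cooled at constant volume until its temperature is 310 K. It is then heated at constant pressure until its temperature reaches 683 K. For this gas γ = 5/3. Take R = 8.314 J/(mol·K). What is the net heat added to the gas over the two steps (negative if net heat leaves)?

29200 J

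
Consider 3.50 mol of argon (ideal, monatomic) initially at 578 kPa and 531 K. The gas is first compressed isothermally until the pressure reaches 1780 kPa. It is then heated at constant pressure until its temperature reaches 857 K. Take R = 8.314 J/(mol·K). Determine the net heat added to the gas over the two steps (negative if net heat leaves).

6340 J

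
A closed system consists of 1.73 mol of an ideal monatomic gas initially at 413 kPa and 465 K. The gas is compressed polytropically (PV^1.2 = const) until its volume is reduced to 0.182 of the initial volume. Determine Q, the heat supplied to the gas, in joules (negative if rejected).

V₁ = nRT₁/P₁ = 1.73×8.314×465/413 = 16.2 L.
Polytropic n=1.2: T₂ = T₁(V₁/V₂)^(n−1) = 465×(5.49)^0.20 = 654 K; P₂ = P₁(V₁/V₂)^n = 3190 kPa.
W = (P₁V₁−P₂V₂)/(n−1) = (413×16.2−3190×2.95)/0.20 = -13600 J.
ΔU = nCvΔT = 1.73×12.5×(654−465) = 4070 J.
Q = ΔU + W = -9500 J.

-9500 J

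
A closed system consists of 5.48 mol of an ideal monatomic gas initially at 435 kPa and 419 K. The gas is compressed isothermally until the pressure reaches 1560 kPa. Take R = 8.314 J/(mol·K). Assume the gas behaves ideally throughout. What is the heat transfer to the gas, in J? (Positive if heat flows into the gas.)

V₁ = nRT₁/P₁ = 5.48×8.314×419/435 = 43.9 L.
Isothermal: T stays 419 K; PV = const ⇒ V₂ = 12.2 L, P₂ = 1560 kPa.
ΔU = 0 (ideal gas, T constant).
W = nRT ln(V₂/V₁) = 5.48×8.314×419×ln(0.279) = -24400 J.
Q = ΔU + W = -24400 J.

-24400 J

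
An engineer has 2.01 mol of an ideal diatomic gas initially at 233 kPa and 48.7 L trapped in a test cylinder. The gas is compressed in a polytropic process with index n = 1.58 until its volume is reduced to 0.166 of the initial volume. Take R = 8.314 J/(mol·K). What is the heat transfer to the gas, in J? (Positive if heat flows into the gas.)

16100 J

T₁ = P₁V₁/(nR) = 233×48.7/(2.01×8.314) = 679 K.
Polytropic n=1.58: T₂ = T₁(V₁/V₂)^(n−1) = 679×(6.02)^0.58 = 1920 K; P₂ = P₁(V₁/V₂)^n = 3980 kPa.
W = (P₁V₁−P₂V₂)/(n−1) = (233×48.7−3980×8.08)/0.58 = -35900 J.
ΔU = nCvΔT = 2.01×20.8×(1920−679) = 52000 J.
Q = ΔU + W = 16100 J.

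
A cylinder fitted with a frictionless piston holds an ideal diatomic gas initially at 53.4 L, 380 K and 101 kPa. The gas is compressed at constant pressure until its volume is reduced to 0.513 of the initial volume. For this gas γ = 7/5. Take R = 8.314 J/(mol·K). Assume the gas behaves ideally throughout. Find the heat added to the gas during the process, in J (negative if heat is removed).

n = P₁V₁/(RT₁) = 101×53.4/(8.314×380) = 1.71 mol.
Isobaric: P stays 101 kPa; V/T = const ⇒ T₂ = 195 K, V₂ = 27.4 L.
W = PΔV = 101×(27.4−53.4) kPa·L = -2630 J.
ΔU = nCvΔT = 1.71×20.8×(195−380) = -6570 J.
Q = ΔU + W = nCpΔT = -9190 J.

-9190 J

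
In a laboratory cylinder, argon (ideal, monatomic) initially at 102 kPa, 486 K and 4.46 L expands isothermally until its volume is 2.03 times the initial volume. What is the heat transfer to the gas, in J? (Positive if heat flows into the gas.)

n = P₁V₁/(RT₁) = 102×4.46/(8.314×486) = 0.113 mol.
Isothermal: T stays 486 K; PV = const ⇒ V₂ = 9.05 L, P₂ = 50.2 kPa.
ΔU = 0 (ideal gas, T constant).
W = nRT ln(V₂/V₁) = 0.113×8.314×486×ln(2.03) = 322 J.
Q = ΔU + W = 322 J.

322 J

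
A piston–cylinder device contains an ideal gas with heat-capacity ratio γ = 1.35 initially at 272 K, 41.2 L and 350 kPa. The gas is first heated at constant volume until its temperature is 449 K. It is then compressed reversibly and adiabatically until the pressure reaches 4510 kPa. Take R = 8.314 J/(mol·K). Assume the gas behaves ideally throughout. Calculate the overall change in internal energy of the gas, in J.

74700 J

n = P₁V₁/(RT₁) = 350×41.2/(8.314×272) = 6.38 mol.
Step 1 — Isochoric: V stays 41.2 L; P/T = const ⇒ T₂ = 449 K, P₂ = 578 kPa.
W = 0 (no volume change).
ΔU = nCvΔT = 6.38×23.8×(449−272) = 26800 J.
Q = ΔU = 26800 J.
State after step 1: P = 578 kPa, V = 41.2 L, T = 449 K.
Step 2 — Adiabatic: T₂/T₁ = (P₂/P₁)^((γ−1)/γ) ⇒ T₂ = 449×(7.81)^0.259 = 765 K; V₂ = 8.99 L.
ΔU = nCvΔT = 6.38×23.8×(765−449) = 47900 J.
Q = 0 for an adiabatic process, so W = −ΔU = -47900 J.
Net over both steps: W = -47900 J, Q = 26800 J, ΔU = 74700 J.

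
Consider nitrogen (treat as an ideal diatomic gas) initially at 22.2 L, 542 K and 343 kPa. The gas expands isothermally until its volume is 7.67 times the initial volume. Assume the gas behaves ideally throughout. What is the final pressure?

Isothermal: T stays 542 K; PV = const ⇒ V₂ = 170 L, P₂ = 44.7 kPa.

44.7 kPa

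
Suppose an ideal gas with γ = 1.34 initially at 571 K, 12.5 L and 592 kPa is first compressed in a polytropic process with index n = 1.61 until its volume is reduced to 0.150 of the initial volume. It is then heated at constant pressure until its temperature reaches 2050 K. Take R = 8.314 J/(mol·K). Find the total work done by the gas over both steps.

n = P₁V₁/(RT₁) = 592×12.5/(8.314×571) = 1.56 mol.
Step 1 — Polytropic n=1.61: T₂ = T₁(V₁/V₂)^(n−1) = 571×(6.67)^0.61 = 1820 K; P₂ = P₁(V₁/V₂)^n = 12600 kPa.
W = (P₁V₁−P₂V₂)/(n−1) = (592×12.5−12600×1.88)/0.61 = -26500 J.
ΔU = nCvΔT = 1.56×24.5×(1820−571) = 47500 J.
Q = ΔU + W = 21000 J.
State after step 1: P = 12600 kPa, V = 1.88 L, T = 1820 K.
Step 2 — Isobaric: P stays 12600 kPa; V/T = const ⇒ T₂ = 2050 K, V₂ = 2.12 L.
W = PΔV = 12600×(2.12−1.88) kPa·L = 3030 J.
ΔU = nCvΔT = 1.56×24.5×(2050−1820) = 8900 J.
Q = ΔU + W = nCpΔT = 11900 J.
Net over both steps: W = -23400 J, Q = 32900 J, ΔU = 56400 J.

-23400 J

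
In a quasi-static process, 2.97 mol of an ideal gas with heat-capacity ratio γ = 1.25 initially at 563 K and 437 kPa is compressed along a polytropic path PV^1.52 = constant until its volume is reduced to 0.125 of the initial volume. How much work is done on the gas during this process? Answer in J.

52100 J

V₁ = nRT₁/P₁ = 2.97×8.314×563/437 = 31.8 L.
Polytropic n=1.52: T₂ = T₁(V₁/V₂)^(n−1) = 563×(8.00)^0.52 = 1660 K; P₂ = P₁(V₁/V₂)^n = 10300 kPa.
W = (P₁V₁−P₂V₂)/(n−1) = (437×31.8−10300×3.98)/0.52 = -52100 J.
Work done on the gas = −W_by = 52100 J.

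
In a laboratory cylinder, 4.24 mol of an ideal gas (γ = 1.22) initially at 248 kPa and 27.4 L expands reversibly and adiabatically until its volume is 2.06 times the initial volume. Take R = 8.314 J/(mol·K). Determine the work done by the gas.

4540 J

T₁ = P₁V₁/(nR) = 248×27.4/(4.24×8.314) = 193 K.
Adiabatic: TV^(γ−1) = const ⇒ T₂ = 193×(0.485)^0.220 = 164 K; PV^γ = const ⇒ P₂ = 103 kPa.
ΔU = nCvΔT = 4.24×37.8×(164−193) = -4540 J.
Q = 0 for an adiabatic process, so W = −ΔU = 4540 J.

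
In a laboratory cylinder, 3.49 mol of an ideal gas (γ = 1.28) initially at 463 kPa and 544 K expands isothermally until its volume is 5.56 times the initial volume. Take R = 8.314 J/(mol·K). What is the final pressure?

83.3 kPa

V₁ = nRT₁/P₁ = 3.49×8.314×544/463 = 34.1 L.
Isothermal: T stays 544 K; PV = const ⇒ V₂ = 190 L, P₂ = 83.3 kPa.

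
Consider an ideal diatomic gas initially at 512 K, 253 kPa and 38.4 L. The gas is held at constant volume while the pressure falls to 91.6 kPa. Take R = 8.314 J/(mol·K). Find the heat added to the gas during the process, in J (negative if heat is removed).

-15500 J

n = P₁V₁/(RT₁) = 253×38.4/(8.314×512) = 2.28 mol.
Isochoric: V stays 38.4 L; P/T = const ⇒ T₂ = 185 K, P₂ = 91.6 kPa.
W = 0 (no volume change).
ΔU = nCvΔT = 2.28×20.8×(185−512) = -15500 J.
Q = ΔU = -15500 J.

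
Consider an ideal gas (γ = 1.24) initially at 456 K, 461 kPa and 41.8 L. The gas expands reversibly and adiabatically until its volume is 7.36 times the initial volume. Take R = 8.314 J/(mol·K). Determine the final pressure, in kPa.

Adiabatic: TV^(γ−1) = const ⇒ T₂ = 456×(0.136)^0.240 = 282 K; PV^γ = const ⇒ P₂ = 38.8 kPa.

38.8 kPa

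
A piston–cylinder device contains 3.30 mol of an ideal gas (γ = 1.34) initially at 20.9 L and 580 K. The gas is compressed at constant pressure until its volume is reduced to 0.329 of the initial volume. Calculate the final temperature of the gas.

P₁ = nRT₁/V₁ = 3.30×8.314×580/20.9 = 761 kPa.
Isobaric: P stays 761 kPa; V/T = const ⇒ T₂ = 191 K, V₂ = 6.88 L.

191 K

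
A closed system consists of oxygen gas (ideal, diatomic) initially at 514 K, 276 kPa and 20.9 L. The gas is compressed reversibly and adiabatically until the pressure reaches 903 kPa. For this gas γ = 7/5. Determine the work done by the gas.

n = P₁V₁/(RT₁) = 276×20.9/(8.314×514) = 1.35 mol.
Adiabatic: T₂/T₁ = (P₂/P₁)^((γ−1)/γ) ⇒ T₂ = 514×(3.27)^0.286 = 721 K; V₂ = 8.96 L.
ΔU = nCvΔT = 1.35×20.8×(721−514) = 5810 J.
Q = 0 for an adiabatic process, so W = −ΔU = -5810 J.

-5810 J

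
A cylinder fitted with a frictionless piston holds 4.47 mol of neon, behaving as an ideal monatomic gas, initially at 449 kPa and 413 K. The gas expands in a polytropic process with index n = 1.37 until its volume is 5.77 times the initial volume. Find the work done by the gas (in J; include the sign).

V₁ = nRT₁/P₁ = 4.47×8.314×413/449 = 34.2 L.
Polytropic n=1.37: T₂ = T₁(V₁/V₂)^(n−1) = 413×(0.173)^0.37 = 216 K; P₂ = P₁(V₁/V₂)^n = 40.7 kPa.
W = (P₁V₁−P₂V₂)/(n−1) = (449×34.2−40.7×197)/0.37 = 19800 J.

19800 J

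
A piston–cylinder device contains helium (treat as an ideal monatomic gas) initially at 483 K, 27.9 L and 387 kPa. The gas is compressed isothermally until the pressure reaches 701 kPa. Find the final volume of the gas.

Isothermal: T stays 483 K; PV = const ⇒ V₂ = 15.4 L, P₂ = 701 kPa.

15.4 L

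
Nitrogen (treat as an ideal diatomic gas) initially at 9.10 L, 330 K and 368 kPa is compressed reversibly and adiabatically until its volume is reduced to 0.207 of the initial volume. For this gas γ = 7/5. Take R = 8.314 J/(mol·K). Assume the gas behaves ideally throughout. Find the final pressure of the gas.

Adiabatic: TV^(γ−1) = const ⇒ T₂ = 330×(4.83)^0.400 = 620 K; PV^γ = const ⇒ P₂ = 3340 kPa.

3340 kPa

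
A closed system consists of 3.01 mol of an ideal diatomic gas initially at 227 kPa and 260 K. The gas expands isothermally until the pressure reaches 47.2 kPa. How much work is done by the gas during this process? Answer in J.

10200 J

V₁ = nRT₁/P₁ = 3.01×8.314×260/227 = 28.7 L.
Isothermal: T stays 260 K; PV = const ⇒ V₂ = 138 L, P₂ = 47.2 kPa.
W = nRT ln(V₂/V₁) = 3.01×8.314×260×ln(4.81) = 10200 J.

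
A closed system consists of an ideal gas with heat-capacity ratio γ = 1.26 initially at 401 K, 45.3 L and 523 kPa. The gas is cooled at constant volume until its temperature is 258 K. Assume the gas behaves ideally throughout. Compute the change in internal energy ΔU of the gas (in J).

n = P₁V₁/(RT₁) = 523×45.3/(8.314×401) = 7.11 mol.
Isochoric: V stays 45.3 L; P/T = const ⇒ T₂ = 258 K, P₂ = 336 kPa.
For an ideal gas ΔU = nCvΔT with Cv = R/(γ−1) = 32.0 J/(mol·K).
ΔU = 7.11×32.0×(258−401) = -32500 J.

-32500 J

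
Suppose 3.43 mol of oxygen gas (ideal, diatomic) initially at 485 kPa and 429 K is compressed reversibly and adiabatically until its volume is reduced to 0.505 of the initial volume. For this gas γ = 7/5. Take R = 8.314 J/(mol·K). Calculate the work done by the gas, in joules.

V₁ = nRT₁/P₁ = 3.43×8.314×429/485 = 25.2 L.
Adiabatic: TV^(γ−1) = const ⇒ T₂ = 429×(1.98)^0.400 = 564 K; PV^γ = const ⇒ P₂ = 1260 kPa.
ΔU = nCvΔT = 3.43×20.8×(564−429) = 9610 J.
Q = 0 for an adiabatic process, so W = −ΔU = -9610 J.

-9610 J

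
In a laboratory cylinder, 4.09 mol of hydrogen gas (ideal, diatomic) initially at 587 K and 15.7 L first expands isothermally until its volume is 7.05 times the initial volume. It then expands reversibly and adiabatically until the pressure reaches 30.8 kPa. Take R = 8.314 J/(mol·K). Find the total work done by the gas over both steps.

58800 J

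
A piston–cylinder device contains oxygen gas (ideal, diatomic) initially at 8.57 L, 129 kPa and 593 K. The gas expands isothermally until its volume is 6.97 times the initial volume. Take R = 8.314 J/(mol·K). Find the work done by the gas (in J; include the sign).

2150 J

n = P₁V₁/(RT₁) = 129×8.57/(8.314×593) = 0.224 mol.
Isothermal: T stays 593 K; PV = const ⇒ V₂ = 59.7 L, P₂ = 18.5 kPa.
W = nRT ln(V₂/V₁) = 0.224×8.314×593×ln(6.97) = 2150 J.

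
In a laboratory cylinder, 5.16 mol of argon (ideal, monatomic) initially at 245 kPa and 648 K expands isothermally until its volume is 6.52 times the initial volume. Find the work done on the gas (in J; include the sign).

V₁ = nRT₁/P₁ = 5.16×8.314×648/245 = 113 L.
Isothermal: T stays 648 K; PV = const ⇒ V₂ = 740 L, P₂ = 37.6 kPa.
W = nRT ln(V₂/V₁) = 5.16×8.314×648×ln(6.52) = 52100 J.
Work done on the gas = −W_by = -52100 J.

-52100 J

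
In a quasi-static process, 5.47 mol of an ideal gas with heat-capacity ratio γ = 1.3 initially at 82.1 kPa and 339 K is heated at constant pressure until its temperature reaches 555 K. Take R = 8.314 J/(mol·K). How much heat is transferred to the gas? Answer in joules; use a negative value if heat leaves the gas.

42600 J

V₁ = nRT₁/P₁ = 5.47×8.314×339/82.1 = 188 L.
Isobaric: P stays 82.1 kPa; V/T = const ⇒ T₂ = 555 K, V₂ = 307 L.
W = PΔV = 82.1×(307−188) kPa·L = 9820 J.
ΔU = nCvΔT = 5.47×27.7×(555−339) = 32700 J.
Q = ΔU + W = nCpΔT = 42600 J.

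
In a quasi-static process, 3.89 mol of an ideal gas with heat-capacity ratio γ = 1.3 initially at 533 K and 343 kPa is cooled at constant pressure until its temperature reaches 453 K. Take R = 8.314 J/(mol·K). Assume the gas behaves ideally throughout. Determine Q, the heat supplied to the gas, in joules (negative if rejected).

-11200 J

V₁ = nRT₁/P₁ = 3.89×8.314×533/343 = 50.3 L.
Isobaric: P stays 343 kPa; V/T = const ⇒ T₂ = 453 K, V₂ = 42.7 L.
W = PΔV = 343×(42.7−50.3) kPa·L = -2590 J.
ΔU = nCvΔT = 3.89×27.7×(453−533) = -8620 J.
Q = ΔU + W = nCpΔT = -11200 J.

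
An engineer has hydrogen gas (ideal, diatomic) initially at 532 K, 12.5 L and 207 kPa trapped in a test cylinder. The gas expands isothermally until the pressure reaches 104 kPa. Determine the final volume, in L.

24.9 L

Isothermal: T stays 532 K; PV = const ⇒ V₂ = 24.9 L, P₂ = 104 kPa.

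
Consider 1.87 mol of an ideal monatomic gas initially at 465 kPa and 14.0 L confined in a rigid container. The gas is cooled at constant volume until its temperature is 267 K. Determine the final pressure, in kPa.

297 kPa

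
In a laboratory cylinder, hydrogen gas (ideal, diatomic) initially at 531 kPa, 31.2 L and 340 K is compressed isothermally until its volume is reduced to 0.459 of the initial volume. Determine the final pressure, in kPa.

1160 kPa

Isothermal: T stays 340 K; PV = const ⇒ V₂ = 14.3 L, P₂ = 1160 kPa.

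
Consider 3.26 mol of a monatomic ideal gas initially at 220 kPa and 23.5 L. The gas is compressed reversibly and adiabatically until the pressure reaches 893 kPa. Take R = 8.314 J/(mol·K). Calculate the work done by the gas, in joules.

T₁ = P₁V₁/(nR) = 220×23.5/(3.26×8.314) = 191 K.
Adiabatic: T₂/T₁ = (P₂/P₁)^((γ−1)/γ) ⇒ T₂ = 191×(4.06)^0.400 = 334 K; V₂ = 10.1 L.
ΔU = nCvΔT = 3.26×12.5×(334−191) = 5830 J.
Q = 0 for an adiabatic process, so W = −ΔU = -5830 J.

-5830 J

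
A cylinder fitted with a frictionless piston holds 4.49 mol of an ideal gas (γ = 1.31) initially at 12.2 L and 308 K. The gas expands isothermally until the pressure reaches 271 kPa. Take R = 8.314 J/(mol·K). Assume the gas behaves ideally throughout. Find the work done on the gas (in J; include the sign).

P₁ = nRT₁/V₁ = 4.49×8.314×308/12.2 = 942 kPa.
Isothermal: T stays 308 K; PV = const ⇒ V₂ = 42.4 L, P₂ = 271 kPa.
W = nRT ln(V₂/V₁) = 4.49×8.314×308×ln(3.48) = 14300 J.
Work done on the gas = −W_by = -14300 J.

-14300 J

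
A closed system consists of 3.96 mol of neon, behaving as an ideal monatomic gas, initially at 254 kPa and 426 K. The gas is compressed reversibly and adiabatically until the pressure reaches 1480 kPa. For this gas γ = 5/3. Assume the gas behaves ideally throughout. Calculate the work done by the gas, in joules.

-21500 J

V₁ = nRT₁/P₁ = 3.96×8.314×426/254 = 55.2 L.
Adiabatic: T₂/T₁ = (P₂/P₁)^((γ−1)/γ) ⇒ T₂ = 426×(5.83)^0.400 = 862 K; V₂ = 19.2 L.
ΔU = nCvΔT = 3.96×12.5×(862−426) = 21500 J.
Q = 0 for an adiabatic process, so W = −ΔU = -21500 J.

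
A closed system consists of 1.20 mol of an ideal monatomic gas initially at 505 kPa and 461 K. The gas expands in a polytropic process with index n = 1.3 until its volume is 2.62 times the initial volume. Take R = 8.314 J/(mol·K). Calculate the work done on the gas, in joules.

V₁ = nRT₁/P₁ = 1.20×8.314×461/505 = 9.11 L.
Polytropic n=1.3: T₂ = T₁(V₁/V₂)^(n−1) = 461×(0.382)^0.30 = 345 K; P₂ = P₁(V₁/V₂)^n = 144 kPa.
W = (P₁V₁−P₂V₂)/(n−1) = (505×9.11−144×23.9)/0.30 = 3850 J.
Work done on the gas = −W_by = -3850 J.

-3850 J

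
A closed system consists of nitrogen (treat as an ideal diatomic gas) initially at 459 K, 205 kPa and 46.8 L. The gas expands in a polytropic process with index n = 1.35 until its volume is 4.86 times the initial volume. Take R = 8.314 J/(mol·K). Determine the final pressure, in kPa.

Polytropic n=1.35: T₂ = T₁(V₁/V₂)^(n−1) = 459×(0.206)^0.35 = 264 K; P₂ = P₁(V₁/V₂)^n = 24.3 kPa.

24.3 kPa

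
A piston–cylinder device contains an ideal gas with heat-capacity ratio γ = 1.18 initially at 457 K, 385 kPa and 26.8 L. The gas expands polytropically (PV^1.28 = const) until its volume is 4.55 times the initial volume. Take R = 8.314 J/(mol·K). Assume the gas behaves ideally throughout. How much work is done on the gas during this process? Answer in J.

n = P₁V₁/(RT₁) = 385×26.8/(8.314×457) = 2.72 mol.
Polytropic n=1.28: T₂ = T₁(V₁/V₂)^(n−1) = 457×(0.220)^0.28 = 299 K; P₂ = P₁(V₁/V₂)^n = 55.4 kPa.
W = (P₁V₁−P₂V₂)/(n−1) = (385×26.8−55.4×122)/0.28 = 12700 J.
Work done on the gas = −W_by = -12700 J.

-12700 J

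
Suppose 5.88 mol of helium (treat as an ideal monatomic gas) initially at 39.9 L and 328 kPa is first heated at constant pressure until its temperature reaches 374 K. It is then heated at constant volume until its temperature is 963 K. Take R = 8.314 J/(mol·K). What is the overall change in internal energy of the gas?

51000 J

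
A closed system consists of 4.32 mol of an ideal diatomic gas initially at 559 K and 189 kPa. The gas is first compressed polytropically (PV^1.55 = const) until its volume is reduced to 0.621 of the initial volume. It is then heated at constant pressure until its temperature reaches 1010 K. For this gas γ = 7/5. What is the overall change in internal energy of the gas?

V₁ = nRT₁/P₁ = 4.32×8.314×559/189 = 106 L.
Step 1 — Polytropic n=1.55: T₂ = T₁(V₁/V₂)^(n−1) = 559×(1.61)^0.55 = 726 K; P₂ = P₁(V₁/V₂)^n = 396 kPa.
W = (P₁V₁−P₂V₂)/(n−1) = (189×106−396×66.0)/0.55 = -10900 J.
ΔU = nCvΔT = 4.32×20.8×(726−559) = 15000 J.
Q = ΔU + W = 4100 J.
State after step 1: P = 396 kPa, V = 66.0 L, T = 726 K.
Step 2 — Isobaric: P stays 396 kPa; V/T = const ⇒ T₂ = 1010 K, V₂ = 91.7 L.
W = PΔV = 396×(91.7−66.0) kPa·L = 10200 J.
ΔU = nCvΔT = 4.32×20.8×(1010−726) = 25500 J.
Q = ΔU + W = nCpΔT = 35600 J.
Net over both steps: W = -752 J, Q = 39700 J, ΔU = 40500 J.

40500 J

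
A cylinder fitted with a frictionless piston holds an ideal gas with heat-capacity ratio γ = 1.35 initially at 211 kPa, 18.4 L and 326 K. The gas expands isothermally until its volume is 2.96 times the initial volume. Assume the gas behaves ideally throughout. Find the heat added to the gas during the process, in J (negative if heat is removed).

4210 J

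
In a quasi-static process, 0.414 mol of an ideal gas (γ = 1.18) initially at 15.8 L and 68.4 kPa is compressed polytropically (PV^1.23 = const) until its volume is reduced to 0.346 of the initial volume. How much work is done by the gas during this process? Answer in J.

T₁ = P₁V₁/(nR) = 68.4×15.8/(0.414×8.314) = 314 K.
Polytropic n=1.23: T₂ = T₁(V₁/V₂)^(n−1) = 314×(2.89)^0.23 = 401 K; P₂ = P₁(V₁/V₂)^n = 252 kPa.
W = (P₁V₁−P₂V₂)/(n−1) = (68.4×15.8−252×5.47)/0.23 = -1300 J.

-1300 J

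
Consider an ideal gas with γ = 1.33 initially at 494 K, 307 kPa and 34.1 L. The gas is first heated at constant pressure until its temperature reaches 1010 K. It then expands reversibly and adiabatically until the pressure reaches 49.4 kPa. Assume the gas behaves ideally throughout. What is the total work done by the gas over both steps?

34600 J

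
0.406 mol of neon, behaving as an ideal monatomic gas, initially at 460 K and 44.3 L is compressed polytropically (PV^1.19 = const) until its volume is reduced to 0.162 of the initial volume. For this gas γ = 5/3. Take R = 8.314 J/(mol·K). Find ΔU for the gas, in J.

962 J

P₁ = nRT₁/V₁ = 0.406×8.314×460/44.3 = 35.1 kPa.
Polytropic n=1.19: T₂ = T₁(V₁/V₂)^(n−1) = 460×(6.17)^0.19 = 650 K; P₂ = P₁(V₁/V₂)^n = 306 kPa.
For an ideal gas ΔU = nCvΔT with Cv = (3/2)R = 12.5 J/(mol·K).
ΔU = 0.406×12.5×(650−460) = 962 J.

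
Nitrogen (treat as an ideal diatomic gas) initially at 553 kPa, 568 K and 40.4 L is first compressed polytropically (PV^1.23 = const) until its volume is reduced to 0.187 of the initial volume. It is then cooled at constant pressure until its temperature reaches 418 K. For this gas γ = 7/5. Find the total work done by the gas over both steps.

n = P₁V₁/(RT₁) = 553×40.4/(8.314×568) = 4.73 mol.
Step 1 — Polytropic n=1.23: T₂ = T₁(V₁/V₂)^(n−1) = 568×(5.35)^0.23 = 835 K; P₂ = P₁(V₁/V₂)^n = 4350 kPa.
W = (P₁V₁−P₂V₂)/(n−1) = (553×40.4−4350×7.55)/0.23 = -45700 J.
ΔU = nCvΔT = 4.73×20.8×(835−568) = 26300 J.
Q = ΔU + W = -19400 J.
State after step 1: P = 4350 kPa, V = 7.55 L, T = 835 K.
Step 2 — Isobaric: P stays 4350 kPa; V/T = const ⇒ T₂ = 418 K, V₂ = 3.78 L.
W = PΔV = 4350×(3.78−7.55) kPa·L = -16400 J.
ΔU = nCvΔT = 4.73×20.8×(418−835) = -41000 J.
Q = ΔU + W = nCpΔT = -57400 J.
Net over both steps: W = -62100 J, Q = -76900 J, ΔU = -14700 J.

-62100 J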